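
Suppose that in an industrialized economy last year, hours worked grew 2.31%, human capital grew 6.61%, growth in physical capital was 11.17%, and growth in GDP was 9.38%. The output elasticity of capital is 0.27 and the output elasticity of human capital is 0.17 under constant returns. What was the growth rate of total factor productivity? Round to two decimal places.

Labor's share = 1 − 0.27 − 0.17 = 0.56.
Physical capital: 0.27 × 11.17 = 3.0159 pp.
Human capital: 0.17 × 6.61 = 1.1237 pp.
Hours worked: 0.56 × 2.31 = 1.2936 pp.
TFP growth = 9.38 − 5.4332 = 3.9468%.

Total factor productivity growth was 3.95%.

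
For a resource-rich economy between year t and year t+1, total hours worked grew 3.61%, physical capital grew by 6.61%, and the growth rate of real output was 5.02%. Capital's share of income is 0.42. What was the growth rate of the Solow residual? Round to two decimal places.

Labor's share = 1 − 0.42 = 0.58.
Physical capital: 0.42 × 6.61 = 2.7762 pp.
Total hours worked: 0.58 × 3.61 = 2.0938 pp.
TFP growth = 5.02 − 4.87 = 0.15%.

0.15%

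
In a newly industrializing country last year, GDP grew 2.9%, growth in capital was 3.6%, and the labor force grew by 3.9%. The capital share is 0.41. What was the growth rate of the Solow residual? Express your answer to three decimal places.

Labor's share = 1 − 0.41 = 0.59.
Capital: 0.41 × 3.6 = 1.476 pp.
The labor force: 0.59 × 3.9 = 2.301 pp.
TFP growth = 2.9 − 3.777 = -0.877%.

-0.877%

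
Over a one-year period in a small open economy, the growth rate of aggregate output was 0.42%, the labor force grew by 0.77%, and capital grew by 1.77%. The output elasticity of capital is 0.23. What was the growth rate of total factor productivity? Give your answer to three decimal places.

-0.580%

Labor's share = 1 − 0.23 = 0.77.
Capital: 0.23 × 1.77 = 0.4071 pp.
The labor force: 0.77 × 0.77 = 0.5929 pp.
TFP growth = 0.42 − 1 = -0.58%.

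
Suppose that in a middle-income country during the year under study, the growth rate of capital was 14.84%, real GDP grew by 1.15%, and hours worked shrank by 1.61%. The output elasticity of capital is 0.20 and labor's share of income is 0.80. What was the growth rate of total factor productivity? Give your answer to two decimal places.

Labor's share = 1 − 0.2 = 0.8.
Capital: 0.2 × 14.84 = 2.968 pp.
Hours worked: 0.8 × (-1.61) = -1.288 pp.
TFP growth = 1.15 − 1.68 = -0.53%.

-0.53%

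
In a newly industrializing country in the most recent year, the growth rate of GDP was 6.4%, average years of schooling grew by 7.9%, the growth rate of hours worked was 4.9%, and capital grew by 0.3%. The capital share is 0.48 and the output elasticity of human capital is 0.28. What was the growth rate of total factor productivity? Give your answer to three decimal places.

Labor's share = 1 − 0.48 − 0.28 = 0.24.
Capital: 0.48 × 0.3 = 0.144 pp.
Average years of schooling: 0.28 × 7.9 = 2.212 pp.
Hours worked: 0.24 × 4.9 = 1.176 pp.
TFP growth = 6.4 − 3.532 = 2.868%.

Total factor productivity grew 2.868%.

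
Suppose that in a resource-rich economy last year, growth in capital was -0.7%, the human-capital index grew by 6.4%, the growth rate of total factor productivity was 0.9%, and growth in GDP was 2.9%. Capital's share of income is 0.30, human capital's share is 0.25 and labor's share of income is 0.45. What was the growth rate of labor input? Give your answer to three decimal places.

Labor's share = 1 − 0.3 − 0.25 = 0.45.
gY = gA + 0.3×(-0.7) + 0.25×6.4 + 0.45×g.
0.45×g = 2.9 − 0.9 − 1.39 = 0.61.
g = 0.61 / 0.45 = 1.35556%.

Labor input growth was 1.356%.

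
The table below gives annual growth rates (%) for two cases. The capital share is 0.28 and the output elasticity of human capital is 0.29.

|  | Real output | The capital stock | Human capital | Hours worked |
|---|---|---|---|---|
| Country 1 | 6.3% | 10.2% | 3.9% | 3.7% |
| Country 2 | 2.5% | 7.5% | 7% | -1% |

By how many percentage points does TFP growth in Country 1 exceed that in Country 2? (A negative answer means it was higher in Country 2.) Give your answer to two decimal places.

1.92 percentage points

Labor's share = 1 − 0.28 − 0.29 = 0.43.
Country 1: TFP = 6.3 − 2.856 − 1.131 − 1.591 = 0.722%.
Country 2: TFP = 2.5 − 2.1 − 2.03 + 0.43 = -1.2%.
Difference = 0.722 − (-1.2) = 1.922 pp.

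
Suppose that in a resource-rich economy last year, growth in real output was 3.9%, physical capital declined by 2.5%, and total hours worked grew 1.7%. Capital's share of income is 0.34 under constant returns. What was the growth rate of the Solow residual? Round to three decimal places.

3.628%

Labor's share = 1 − 0.34 = 0.66.
Physical capital: 0.34 × (-2.5) = -0.85 pp.
Total hours worked: 0.66 × 1.7 = 1.122 pp.
TFP growth = 3.9 − 0.272 = 3.628%.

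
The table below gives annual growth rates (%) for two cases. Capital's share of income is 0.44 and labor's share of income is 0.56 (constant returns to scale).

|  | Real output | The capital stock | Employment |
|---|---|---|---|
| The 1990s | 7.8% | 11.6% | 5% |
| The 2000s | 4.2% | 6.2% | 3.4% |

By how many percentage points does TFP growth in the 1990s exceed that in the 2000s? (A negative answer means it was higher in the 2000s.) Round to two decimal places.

Labor's share = 1 − 0.44 = 0.56.
The 1990s: TFP = 7.8 − 5.104 − 2.8 = -0.104%.
The 2000s: TFP = 4.2 − 2.728 − 1.904 = -0.432%.
Difference = -0.104 − (-0.432) = 0.328 pp.

0.33 percentage points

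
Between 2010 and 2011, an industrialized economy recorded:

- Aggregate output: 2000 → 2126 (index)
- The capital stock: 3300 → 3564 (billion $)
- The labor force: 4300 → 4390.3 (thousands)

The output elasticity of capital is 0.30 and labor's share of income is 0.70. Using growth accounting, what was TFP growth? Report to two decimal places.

2.43%

Aggregate output growth = (2126 − 2000) / 2000 = 6.3%.
The capital stock growth = (3564 − 3300) / 3300 = 8%.
The labor force growth = (4390.3 − 4300) / 4300 = 2.1%.
Labor's share = 1 − 0.3 = 0.7.
The capital stock: 0.3 × 8 = 2.4 pp.
The labor force: 0.7 × 2.1 = 1.47 pp.
TFP growth = 6.3 − 3.87 = 2.43%.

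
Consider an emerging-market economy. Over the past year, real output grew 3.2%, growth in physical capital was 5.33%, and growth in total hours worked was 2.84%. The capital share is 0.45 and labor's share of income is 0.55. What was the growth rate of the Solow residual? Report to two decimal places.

-0.76%

Labor's share = 1 − 0.45 = 0.55.
Physical capital: 0.45 × 5.33 = 2.3985 pp.
Total hours worked: 0.55 × 2.84 = 1.562 pp.
TFP growth = 3.2 − 3.9605 = -0.7605%.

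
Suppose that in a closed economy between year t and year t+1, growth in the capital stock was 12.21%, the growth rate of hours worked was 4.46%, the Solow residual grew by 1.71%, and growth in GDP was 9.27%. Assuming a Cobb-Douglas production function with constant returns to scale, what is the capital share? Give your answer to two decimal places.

The capital share is 0.40.

gY = gA + α·gK + (1−α)·gL, so gY − gA − gL = α(gK − gL).
9.27 − 1.71 − 4.46 = α × (12.21 − 4.46).
3.1 = 7.75 α, so α = 0.4.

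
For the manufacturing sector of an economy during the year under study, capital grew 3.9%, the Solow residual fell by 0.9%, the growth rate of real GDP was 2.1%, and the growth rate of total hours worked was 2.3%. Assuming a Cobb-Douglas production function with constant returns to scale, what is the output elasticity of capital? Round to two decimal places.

gY = gA + α·gK + (1−α)·gL, so gY − gA − gL = α(gK − gL).
2.1 + 0.9 − 2.3 = α × (3.9 − 2.3).
0.7 = 1.6 α, so α = 0.4375.

α = 0.44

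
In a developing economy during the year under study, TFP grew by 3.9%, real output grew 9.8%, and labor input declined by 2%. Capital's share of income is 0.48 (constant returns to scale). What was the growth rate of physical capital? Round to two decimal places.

14.46%

Labor's share = 1 − 0.48 = 0.52.
gY = gA + 0.52×(-2) + 0.48×g.
0.48×g = 9.8 − 3.9 + 1.04 = 6.94.
g = 6.94 / 0.48 = 14.4583%.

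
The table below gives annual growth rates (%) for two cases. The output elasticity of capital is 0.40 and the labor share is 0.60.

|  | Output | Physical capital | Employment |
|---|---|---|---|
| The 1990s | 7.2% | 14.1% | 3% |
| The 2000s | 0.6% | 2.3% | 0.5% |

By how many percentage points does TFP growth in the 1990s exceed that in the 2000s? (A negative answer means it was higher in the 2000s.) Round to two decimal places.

0.38 percentage points

Labor's share = 1 − 0.4 = 0.6.
The 1990s: TFP = 7.2 − 5.64 − 1.8 = -0.24%.
The 2000s: TFP = 0.6 − 0.92 − 0.3 = -0.62%.
Difference = -0.24 − (-0.62) = 0.38 pp.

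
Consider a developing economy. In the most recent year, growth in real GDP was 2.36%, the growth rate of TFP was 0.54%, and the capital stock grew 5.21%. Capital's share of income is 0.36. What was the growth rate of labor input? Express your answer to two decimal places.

Labor's share = 1 − 0.36 = 0.64.
gY = gA + 0.36×5.21 + 0.64×g.
0.64×g = 2.36 − 0.54 − 1.8756 = -0.0556.
g = -0.0556 / 0.64 = -0.0869%.

-0.09%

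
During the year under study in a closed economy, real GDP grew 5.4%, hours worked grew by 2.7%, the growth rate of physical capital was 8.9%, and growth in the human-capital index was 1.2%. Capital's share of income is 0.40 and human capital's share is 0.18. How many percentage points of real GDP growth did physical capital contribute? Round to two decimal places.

Contribution = share × growth = 0.4 × 8.9 = 3.56 pp.

3.56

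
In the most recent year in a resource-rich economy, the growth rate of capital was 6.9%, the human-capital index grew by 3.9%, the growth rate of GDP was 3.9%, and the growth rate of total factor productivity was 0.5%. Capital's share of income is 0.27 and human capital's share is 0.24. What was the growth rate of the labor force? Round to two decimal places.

The labor force grew 1.23%.

Labor's share = 1 − 0.27 − 0.24 = 0.49.
gY = gA + 0.27×6.9 + 0.24×3.9 + 0.49×g.
0.49×g = 3.9 − 0.5 − 2.799 = 0.601.
g = 0.601 / 0.49 = 1.2265%.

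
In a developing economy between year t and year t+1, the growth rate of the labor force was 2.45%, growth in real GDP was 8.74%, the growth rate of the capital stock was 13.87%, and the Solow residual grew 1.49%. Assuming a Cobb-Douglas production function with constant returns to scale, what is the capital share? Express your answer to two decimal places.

gY = gA + α·gK + (1−α)·gL, so gY − gA − gL = α(gK − gL).
8.74 − 1.49 − 2.45 = α × (13.87 − 2.45).
4.8 = 11.42 α, so α = 0.4203.

The capital share is 0.42.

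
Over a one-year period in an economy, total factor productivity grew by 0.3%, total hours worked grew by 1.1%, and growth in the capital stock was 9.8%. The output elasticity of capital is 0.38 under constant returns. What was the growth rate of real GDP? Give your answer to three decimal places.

4.706%

Labor's share = 1 − 0.38 = 0.62.
The capital stock: 0.38 × 9.8 = 3.724 pp.
Total hours worked: 0.62 × 1.1 = 0.682 pp.
Output growth = 0.3 + 4.406 = 4.706%.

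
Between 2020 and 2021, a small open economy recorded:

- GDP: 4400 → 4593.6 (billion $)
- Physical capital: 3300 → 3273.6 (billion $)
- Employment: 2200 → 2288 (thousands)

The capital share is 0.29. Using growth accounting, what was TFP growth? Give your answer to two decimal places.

GDP growth = (4593.6 − 4400) / 4400 = 4.4%.
Physical capital growth = (3273.6 − 3300) / 3300 = -0.8%.
Employment growth = (2288 − 2200) / 2200 = 4%.
Labor's share = 1 − 0.29 = 0.71.
Physical capital: 0.29 × (-0.8) = -0.232 pp.
Employment: 0.71 × 4 = 2.84 pp.
TFP growth = 4.4 − 2.608 = 1.792%.

1.79%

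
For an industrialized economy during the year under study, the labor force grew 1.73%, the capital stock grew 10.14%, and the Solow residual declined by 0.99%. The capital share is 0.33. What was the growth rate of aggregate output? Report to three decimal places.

3.515%

Labor's share = 1 − 0.33 = 0.67.
The capital stock: 0.33 × 10.14 = 3.3462 pp.
The labor force: 0.67 × 1.73 = 1.1591 pp.
Output growth = -0.99 + 4.5053 = 3.5153%.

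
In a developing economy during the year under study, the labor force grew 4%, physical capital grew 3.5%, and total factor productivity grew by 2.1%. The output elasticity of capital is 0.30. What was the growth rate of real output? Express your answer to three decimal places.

Labor's share = 1 − 0.3 = 0.7.
Physical capital: 0.3 × 3.5 = 1.05 pp.
The labor force: 0.7 × 4 = 2.8 pp.
Output growth = 2.1 + 3.85 = 5.95%.

5.950%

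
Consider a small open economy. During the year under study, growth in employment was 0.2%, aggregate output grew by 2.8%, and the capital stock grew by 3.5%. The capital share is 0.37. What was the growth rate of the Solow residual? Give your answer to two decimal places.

1.38%

Labor's share = 1 − 0.37 = 0.63.
The capital stock: 0.37 × 3.5 = 1.295 pp.
Employment: 0.63 × 0.2 = 0.126 pp.
TFP growth = 2.8 − 1.421 = 1.379%.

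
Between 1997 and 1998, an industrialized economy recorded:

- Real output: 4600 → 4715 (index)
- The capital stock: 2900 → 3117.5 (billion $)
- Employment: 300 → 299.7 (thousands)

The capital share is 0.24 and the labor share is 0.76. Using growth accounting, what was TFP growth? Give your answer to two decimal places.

Real output growth = (4715 − 4600) / 4600 = 2.5%.
The capital stock growth = (3117.5 − 2900) / 2900 = 7.5%.
Employment growth = (299.7 − 300) / 300 = -0.1%.
Labor's share = 1 − 0.24 = 0.76.
The capital stock: 0.24 × 7.5 = 1.8 pp.
Employment: 0.76 × (-0.1) = -0.076 pp.
TFP growth = 2.5 − 1.724 = 0.776%.

0.78%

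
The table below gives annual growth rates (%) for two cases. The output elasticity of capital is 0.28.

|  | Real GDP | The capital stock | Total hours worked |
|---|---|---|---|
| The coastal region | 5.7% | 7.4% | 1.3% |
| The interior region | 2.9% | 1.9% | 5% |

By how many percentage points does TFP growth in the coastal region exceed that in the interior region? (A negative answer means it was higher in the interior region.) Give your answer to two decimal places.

3.92 percentage points

Labor's share = 1 − 0.28 = 0.72.
The coastal region: TFP = 5.7 − 2.072 − 0.936 = 2.692%.
The interior region: TFP = 2.9 − 0.532 − 3.6 = -1.232%.
Difference = 2.692 − (-1.232) = 3.924 pp.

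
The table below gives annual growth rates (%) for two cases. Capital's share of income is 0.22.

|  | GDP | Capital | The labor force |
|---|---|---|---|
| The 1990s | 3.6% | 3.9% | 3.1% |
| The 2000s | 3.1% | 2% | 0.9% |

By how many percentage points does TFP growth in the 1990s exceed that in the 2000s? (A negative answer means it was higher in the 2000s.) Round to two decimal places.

-1.63 percentage points

Labor's share = 1 − 0.22 = 0.78.
The 1990s: TFP = 3.6 − 0.858 − 2.418 = 0.324%.
The 2000s: TFP = 3.1 − 0.44 − 0.702 = 1.958%.
Difference = 0.324 − (1.958) = -1.634 pp.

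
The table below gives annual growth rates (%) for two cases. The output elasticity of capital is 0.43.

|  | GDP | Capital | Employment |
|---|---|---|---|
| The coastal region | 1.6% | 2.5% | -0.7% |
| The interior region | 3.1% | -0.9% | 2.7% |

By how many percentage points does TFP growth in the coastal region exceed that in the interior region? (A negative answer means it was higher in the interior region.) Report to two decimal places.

Labor's share = 1 − 0.43 = 0.57.
The coastal region: TFP = 1.6 − 1.075 + 0.399 = 0.924%.
The interior region: TFP = 3.1 + 0.387 − 1.539 = 1.948%.
Difference = 0.924 − (1.948) = -1.024 pp.

-1.02 percentage points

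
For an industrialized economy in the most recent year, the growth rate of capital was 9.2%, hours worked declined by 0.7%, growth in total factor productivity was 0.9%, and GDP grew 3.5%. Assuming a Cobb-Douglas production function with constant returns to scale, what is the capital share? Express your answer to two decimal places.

gY = gA + α·gK + (1−α)·gL, so gY − gA − gL = α(gK − gL).
3.5 − 0.9 + 0.7 = α × (9.2 − (-0.7)).
3.3 = 9.9 α, so α = 0.3333.

The capital share is 0.33.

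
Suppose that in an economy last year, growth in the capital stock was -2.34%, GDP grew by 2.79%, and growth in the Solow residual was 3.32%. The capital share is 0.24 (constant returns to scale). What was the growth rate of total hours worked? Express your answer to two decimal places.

Labor's share = 1 − 0.24 = 0.76.
gY = gA + 0.24×(-2.34) + 0.76×g.
0.76×g = 2.79 − 3.32 + 0.5616 = 0.0316.
g = 0.0316 / 0.76 = 0.0416%.

0.04%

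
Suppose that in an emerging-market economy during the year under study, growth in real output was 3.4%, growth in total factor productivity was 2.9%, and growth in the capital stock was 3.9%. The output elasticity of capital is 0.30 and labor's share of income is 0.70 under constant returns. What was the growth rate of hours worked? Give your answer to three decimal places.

-0.957%

Labor's share = 1 − 0.3 = 0.7.
gY = gA + 0.3×3.9 + 0.7×g.
0.7×g = 3.4 − 2.9 − 1.17 = -0.67.
g = -0.67 / 0.7 = -0.95714%.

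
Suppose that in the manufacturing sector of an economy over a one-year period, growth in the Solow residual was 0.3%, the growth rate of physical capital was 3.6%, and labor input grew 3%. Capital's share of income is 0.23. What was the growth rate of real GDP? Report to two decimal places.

3.44%

Labor's share = 1 − 0.23 = 0.77.
Physical capital: 0.23 × 3.6 = 0.828 pp.
Labor input: 0.77 × 3 = 2.31 pp.
Output growth = 0.3 + 3.138 = 3.438%.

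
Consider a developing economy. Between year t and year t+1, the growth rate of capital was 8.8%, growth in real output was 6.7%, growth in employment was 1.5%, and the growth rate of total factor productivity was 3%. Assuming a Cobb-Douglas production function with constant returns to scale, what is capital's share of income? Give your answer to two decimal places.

Capital's share of income is 0.30.

gY = gA + α·gK + (1−α)·gL, so gY − gA − gL = α(gK − gL).
6.7 − 3 − 1.5 = α × (8.8 − 1.5).
2.2 = 7.3 α, so α = 0.3014.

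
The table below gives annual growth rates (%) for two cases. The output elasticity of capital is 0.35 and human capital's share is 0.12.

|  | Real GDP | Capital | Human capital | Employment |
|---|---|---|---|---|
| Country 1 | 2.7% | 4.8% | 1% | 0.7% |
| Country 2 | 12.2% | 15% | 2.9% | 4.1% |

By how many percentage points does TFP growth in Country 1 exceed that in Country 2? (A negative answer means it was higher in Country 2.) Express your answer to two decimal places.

Labor's share = 1 − 0.35 − 0.12 = 0.53.
Country 1: TFP = 2.7 − 1.68 − 0.12 − 0.371 = 0.529%.
Country 2: TFP = 12.2 − 5.25 − 0.348 − 2.173 = 4.429%.
Difference = 0.529 − (4.429) = -3.9 pp.

-3.90 percentage points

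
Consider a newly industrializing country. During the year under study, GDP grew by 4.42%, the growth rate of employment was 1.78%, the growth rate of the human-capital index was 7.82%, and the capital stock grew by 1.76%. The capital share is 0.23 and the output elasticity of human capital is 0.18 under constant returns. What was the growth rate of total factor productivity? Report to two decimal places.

Total factor productivity grew 1.56%.

Labor's share = 1 − 0.23 − 0.18 = 0.59.
The capital stock: 0.23 × 1.76 = 0.4048 pp.
The human-capital index: 0.18 × 7.82 = 1.4076 pp.
Employment: 0.59 × 1.78 = 1.0502 pp.
TFP growth = 4.42 − 2.8626 = 1.5574%.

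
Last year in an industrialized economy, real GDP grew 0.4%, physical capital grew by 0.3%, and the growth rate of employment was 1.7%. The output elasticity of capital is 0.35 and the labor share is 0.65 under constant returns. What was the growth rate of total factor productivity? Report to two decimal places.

-0.81%

Labor's share = 1 − 0.35 = 0.65.
Physical capital: 0.35 × 0.3 = 0.105 pp.
Employment: 0.65 × 1.7 = 1.105 pp.
TFP growth = 0.4 − 1.21 = -0.81%.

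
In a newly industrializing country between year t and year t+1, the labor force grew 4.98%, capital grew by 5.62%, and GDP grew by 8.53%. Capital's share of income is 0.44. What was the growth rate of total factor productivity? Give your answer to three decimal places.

Labor's share = 1 − 0.44 = 0.56.
Capital: 0.44 × 5.62 = 2.4728 pp.
The labor force: 0.56 × 4.98 = 2.7888 pp.
TFP growth = 8.53 − 5.2616 = 3.2684%.

Total factor productivity grew 3.268%.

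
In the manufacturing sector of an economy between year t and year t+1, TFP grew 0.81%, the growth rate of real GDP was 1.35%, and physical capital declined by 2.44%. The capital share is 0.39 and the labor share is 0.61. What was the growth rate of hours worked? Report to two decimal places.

Labor's share = 1 − 0.39 = 0.61.
gY = gA + 0.39×(-2.44) + 0.61×g.
0.61×g = 1.35 − 0.81 + 0.9516 = 1.4916.
g = 1.4916 / 0.61 = 2.4452%.

Hours worked growth was 2.45%.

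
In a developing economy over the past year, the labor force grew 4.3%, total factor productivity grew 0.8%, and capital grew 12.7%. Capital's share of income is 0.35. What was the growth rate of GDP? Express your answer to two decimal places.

GDP growth was 8.04%.

Labor's share = 1 − 0.35 = 0.65.
Capital: 0.35 × 12.7 = 4.445 pp.
The labor force: 0.65 × 4.3 = 2.795 pp.
Output growth = 0.8 + 7.24 = 8.04%.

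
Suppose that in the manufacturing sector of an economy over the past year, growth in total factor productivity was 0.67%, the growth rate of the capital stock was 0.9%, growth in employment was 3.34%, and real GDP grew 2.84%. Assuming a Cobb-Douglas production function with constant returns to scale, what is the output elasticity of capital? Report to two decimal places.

The output elasticity of capital is 0.48.

gY = gA + α·gK + (1−α)·gL, so gY − gA − gL = α(gK − gL).
2.84 − 0.67 − 3.34 = α × (0.9 − 3.34).
-1.17 = -2.44 α, so α = 0.4795.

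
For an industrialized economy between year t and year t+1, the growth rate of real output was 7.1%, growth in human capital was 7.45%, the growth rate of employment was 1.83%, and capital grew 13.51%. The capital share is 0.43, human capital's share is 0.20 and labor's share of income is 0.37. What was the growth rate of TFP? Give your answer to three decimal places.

-0.876%

Labor's share = 1 − 0.43 − 0.2 = 0.37.
Capital: 0.43 × 13.51 = 5.8093 pp.
Human capital: 0.2 × 7.45 = 1.49 pp.
Employment: 0.37 × 1.83 = 0.6771 pp.
TFP growth = 7.1 − 7.9764 = -0.8764%.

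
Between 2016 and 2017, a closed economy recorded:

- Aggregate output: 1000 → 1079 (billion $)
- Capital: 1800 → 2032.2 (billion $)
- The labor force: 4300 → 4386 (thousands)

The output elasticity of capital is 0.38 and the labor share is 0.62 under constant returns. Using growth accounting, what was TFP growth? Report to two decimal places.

TFP grew 1.76%.

Aggregate output growth = (1079 − 1000) / 1000 = 7.9%.
Capital growth = (2032.2 − 1800) / 1800 = 12.9%.
The labor force growth = (4386 − 4300) / 4300 = 2%.
Labor's share = 1 − 0.38 = 0.62.
Capital: 0.38 × 12.9 = 4.902 pp.
The labor force: 0.62 × 2 = 1.24 pp.
TFP growth = 7.9 − 6.142 = 1.758%.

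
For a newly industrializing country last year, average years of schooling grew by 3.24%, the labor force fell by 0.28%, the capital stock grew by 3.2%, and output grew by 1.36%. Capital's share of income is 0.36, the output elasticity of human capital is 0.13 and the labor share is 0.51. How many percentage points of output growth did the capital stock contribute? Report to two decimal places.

1.15 pp

Contribution = share × growth = 0.36 × 3.2 = 1.152 pp.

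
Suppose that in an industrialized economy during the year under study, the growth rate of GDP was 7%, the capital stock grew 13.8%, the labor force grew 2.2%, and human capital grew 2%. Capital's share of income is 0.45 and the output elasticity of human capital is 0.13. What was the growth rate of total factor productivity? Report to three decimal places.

Labor's share = 1 − 0.45 − 0.13 = 0.42.
The capital stock: 0.45 × 13.8 = 6.21 pp.
Human capital: 0.13 × 2 = 0.26 pp.
The labor force: 0.42 × 2.2 = 0.924 pp.
TFP growth = 7 − 7.394 = -0.394%.

-0.394%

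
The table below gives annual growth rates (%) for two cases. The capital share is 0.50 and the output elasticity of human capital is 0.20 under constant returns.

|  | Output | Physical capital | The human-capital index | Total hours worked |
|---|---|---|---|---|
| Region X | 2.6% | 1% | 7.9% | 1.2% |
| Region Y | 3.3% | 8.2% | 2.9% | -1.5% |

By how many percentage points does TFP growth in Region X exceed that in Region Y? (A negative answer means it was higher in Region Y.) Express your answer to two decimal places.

Labor's share = 1 − 0.5 − 0.2 = 0.3.
Region X: TFP = 2.6 − 0.5 − 1.58 − 0.36 = 0.16%.
Region Y: TFP = 3.3 − 4.1 − 0.58 + 0.45 = -0.93%.
Difference = 0.16 − (-0.93) = 1.09 pp.

1.09 percentage points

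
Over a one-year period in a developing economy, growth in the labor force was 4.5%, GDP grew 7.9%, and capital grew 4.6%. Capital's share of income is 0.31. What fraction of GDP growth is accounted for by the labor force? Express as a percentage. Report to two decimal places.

The labor force accounted for 39.30% of growth.

Labor's share = 1 − 0.31 = 0.69.
The labor force contributed 0.69 × 4.5 = 3.105 pp.
Share of growth = 3.105 / 7.9 × 100 = 39.3038%.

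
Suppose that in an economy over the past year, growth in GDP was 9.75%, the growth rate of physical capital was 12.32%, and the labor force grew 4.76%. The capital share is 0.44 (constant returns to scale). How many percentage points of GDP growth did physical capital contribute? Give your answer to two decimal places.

5.42

Contribution = share × growth = 0.44 × 12.32 = 5.4208 pp.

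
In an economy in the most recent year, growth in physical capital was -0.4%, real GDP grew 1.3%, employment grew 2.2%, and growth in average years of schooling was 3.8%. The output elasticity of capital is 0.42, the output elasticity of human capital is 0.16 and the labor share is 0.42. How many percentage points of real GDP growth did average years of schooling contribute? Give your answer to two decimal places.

Contribution = share × growth = 0.16 × 3.8 = 0.608 pp.

0.61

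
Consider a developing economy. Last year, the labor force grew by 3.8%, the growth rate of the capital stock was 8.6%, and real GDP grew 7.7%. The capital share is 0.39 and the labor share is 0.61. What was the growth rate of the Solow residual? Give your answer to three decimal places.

Labor's share = 1 − 0.39 = 0.61.
The capital stock: 0.39 × 8.6 = 3.354 pp.
The labor force: 0.61 × 3.8 = 2.318 pp.
TFP growth = 7.7 − 5.672 = 2.028%.

2.028%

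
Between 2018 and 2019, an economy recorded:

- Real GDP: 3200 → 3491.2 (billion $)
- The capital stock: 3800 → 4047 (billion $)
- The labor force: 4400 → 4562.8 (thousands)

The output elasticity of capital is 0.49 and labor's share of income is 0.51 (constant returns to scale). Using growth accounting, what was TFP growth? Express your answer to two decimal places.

TFP grew 4.03%.

Real GDP growth = (3491.2 − 3200) / 3200 = 9.1%.
The capital stock growth = (4047 − 3800) / 3800 = 6.5%.
The labor force growth = (4562.8 − 4400) / 4400 = 3.7%.
Labor's share = 1 − 0.49 = 0.51.
The capital stock: 0.49 × 6.5 = 3.185 pp.
The labor force: 0.51 × 3.7 = 1.887 pp.
TFP growth = 9.1 − 5.072 = 4.028%.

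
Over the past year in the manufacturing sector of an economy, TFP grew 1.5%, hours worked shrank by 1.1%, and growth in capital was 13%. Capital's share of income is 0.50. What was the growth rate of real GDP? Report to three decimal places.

7.450%

Labor's share = 1 − 0.5 = 0.5.
Capital: 0.5 × 13 = 6.5 pp.
Hours worked: 0.5 × (-1.1) = -0.55 pp.
Output growth = 1.5 + 5.95 = 7.45%.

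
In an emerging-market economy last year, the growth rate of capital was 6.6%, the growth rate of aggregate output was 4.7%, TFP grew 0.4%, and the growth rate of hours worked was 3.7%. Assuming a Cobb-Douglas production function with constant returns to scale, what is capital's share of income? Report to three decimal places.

Capital's share of income is 0.207.

gY = gA + α·gK + (1−α)·gL, so gY − gA − gL = α(gK − gL).
4.7 − 0.4 − 3.7 = α × (6.6 − 3.7).
0.6 = 2.9 α, so α = 0.2069.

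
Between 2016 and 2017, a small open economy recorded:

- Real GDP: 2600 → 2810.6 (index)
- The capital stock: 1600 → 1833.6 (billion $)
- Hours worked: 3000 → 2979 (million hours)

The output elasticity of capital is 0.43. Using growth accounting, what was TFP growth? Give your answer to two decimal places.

2.22%

Real GDP growth = (2810.6 − 2600) / 2600 = 8.1%.
The capital stock growth = (1833.6 − 1600) / 1600 = 14.6%.
Hours worked growth = (2979 − 3000) / 3000 = -0.7%.
Labor's share = 1 − 0.43 = 0.57.
The capital stock: 0.43 × 14.6 = 6.278 pp.
Hours worked: 0.57 × (-0.7) = -0.399 pp.
TFP growth = 8.1 − 5.879 = 2.221%.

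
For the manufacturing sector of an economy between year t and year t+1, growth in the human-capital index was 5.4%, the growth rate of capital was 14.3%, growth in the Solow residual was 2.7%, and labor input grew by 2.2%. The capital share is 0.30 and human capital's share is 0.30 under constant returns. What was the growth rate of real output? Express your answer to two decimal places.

Labor's share = 1 − 0.3 − 0.3 = 0.4.
Capital: 0.3 × 14.3 = 4.29 pp.
The human-capital index: 0.3 × 5.4 = 1.62 pp.
Labor input: 0.4 × 2.2 = 0.88 pp.
Output growth = 2.7 + 6.79 = 9.49%.

Real output growth was 9.49%.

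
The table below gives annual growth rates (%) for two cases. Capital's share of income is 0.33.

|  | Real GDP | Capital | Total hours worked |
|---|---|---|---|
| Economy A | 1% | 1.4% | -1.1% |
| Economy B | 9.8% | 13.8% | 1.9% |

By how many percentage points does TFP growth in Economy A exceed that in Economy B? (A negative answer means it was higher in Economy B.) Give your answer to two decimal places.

Labor's share = 1 − 0.33 = 0.67.
Economy A: TFP = 1 − 0.462 + 0.737 = 1.275%.
Economy B: TFP = 9.8 − 4.554 − 1.273 = 3.973%.
Difference = 1.275 − (3.973) = -2.698 pp.

-2.70 percentage points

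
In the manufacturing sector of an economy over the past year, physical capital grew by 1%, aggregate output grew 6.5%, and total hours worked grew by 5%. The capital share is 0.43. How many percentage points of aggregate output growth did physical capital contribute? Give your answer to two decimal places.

0.43 percentage points

Contribution = share × growth = 0.43 × 1 = 0.43 pp.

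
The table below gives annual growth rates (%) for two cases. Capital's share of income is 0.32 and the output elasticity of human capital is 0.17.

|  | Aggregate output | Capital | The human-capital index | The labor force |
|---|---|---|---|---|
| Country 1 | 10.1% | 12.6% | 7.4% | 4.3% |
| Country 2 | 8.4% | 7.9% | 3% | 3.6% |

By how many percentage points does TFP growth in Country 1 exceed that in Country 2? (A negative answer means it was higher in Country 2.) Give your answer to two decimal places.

-0.91 percentage points

Labor's share = 1 − 0.32 − 0.17 = 0.51.
Country 1: TFP = 10.1 − 4.032 − 1.258 − 2.193 = 2.617%.
Country 2: TFP = 8.4 − 2.528 − 0.51 − 1.836 = 3.526%.
Difference = 2.617 − (3.526) = -0.909 pp.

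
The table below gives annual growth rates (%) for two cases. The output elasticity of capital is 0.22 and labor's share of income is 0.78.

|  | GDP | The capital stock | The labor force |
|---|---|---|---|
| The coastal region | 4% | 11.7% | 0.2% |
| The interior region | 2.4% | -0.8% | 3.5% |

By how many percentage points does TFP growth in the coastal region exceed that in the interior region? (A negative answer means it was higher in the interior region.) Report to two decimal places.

1.42 percentage points

Labor's share = 1 − 0.22 = 0.78.
The coastal region: TFP = 4 − 2.574 − 0.156 = 1.27%.
The interior region: TFP = 2.4 + 0.176 − 2.73 = -0.154%.
Difference = 1.27 − (-0.154) = 1.424 pp.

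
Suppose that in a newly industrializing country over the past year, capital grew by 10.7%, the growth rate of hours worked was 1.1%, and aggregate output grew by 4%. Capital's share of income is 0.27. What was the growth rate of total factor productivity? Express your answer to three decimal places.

0.308%

Labor's share = 1 − 0.27 = 0.73.
Capital: 0.27 × 10.7 = 2.889 pp.
Hours worked: 0.73 × 1.1 = 0.803 pp.
TFP growth = 4 − 3.692 = 0.308%.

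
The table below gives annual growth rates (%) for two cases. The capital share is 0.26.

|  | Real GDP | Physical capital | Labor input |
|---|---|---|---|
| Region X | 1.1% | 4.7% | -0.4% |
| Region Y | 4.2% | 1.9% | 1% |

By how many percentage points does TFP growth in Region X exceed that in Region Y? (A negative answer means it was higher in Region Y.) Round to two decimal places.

Labor's share = 1 − 0.26 = 0.74.
Region X: TFP = 1.1 − 1.222 + 0.296 = 0.174%.
Region Y: TFP = 4.2 − 0.494 − 0.74 = 2.966%.
Difference = 0.174 − (2.966) = -2.792 pp.

-2.79 percentage points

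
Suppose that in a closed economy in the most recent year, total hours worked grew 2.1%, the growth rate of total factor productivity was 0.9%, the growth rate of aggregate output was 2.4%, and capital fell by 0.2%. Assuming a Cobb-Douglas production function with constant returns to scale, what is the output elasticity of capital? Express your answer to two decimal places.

α = 0.26

gY = gA + α·gK + (1−α)·gL, so gY − gA − gL = α(gK − gL).
2.4 − 0.9 − 2.1 = α × (-0.2 − 2.1).
-0.6 = -2.3 α, so α = 0.2609.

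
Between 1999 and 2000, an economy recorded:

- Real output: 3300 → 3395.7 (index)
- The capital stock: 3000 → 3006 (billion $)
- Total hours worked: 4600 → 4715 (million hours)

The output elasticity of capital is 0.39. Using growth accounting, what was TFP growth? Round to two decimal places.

Real output growth = (3395.7 − 3300) / 3300 = 2.9%.
The capital stock growth = (3006 − 3000) / 3000 = 0.2%.
Total hours worked growth = (4715 − 4600) / 4600 = 2.5%.
Labor's share = 1 − 0.39 = 0.61.
The capital stock: 0.39 × 0.2 = 0.078 pp.
Total hours worked: 0.61 × 2.5 = 1.525 pp.
TFP growth = 2.9 − 1.603 = 1.297%.

1.30%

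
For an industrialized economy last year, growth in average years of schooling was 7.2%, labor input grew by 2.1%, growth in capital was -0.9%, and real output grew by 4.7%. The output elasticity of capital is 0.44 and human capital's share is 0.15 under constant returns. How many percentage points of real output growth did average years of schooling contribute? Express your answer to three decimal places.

Contribution = share × growth = 0.15 × 7.2 = 1.08 pp.

1.080 pp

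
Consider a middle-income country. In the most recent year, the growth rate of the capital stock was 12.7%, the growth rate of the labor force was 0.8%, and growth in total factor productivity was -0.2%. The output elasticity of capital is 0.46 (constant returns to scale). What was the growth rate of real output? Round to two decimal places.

Labor's share = 1 − 0.46 = 0.54.
The capital stock: 0.46 × 12.7 = 5.842 pp.
The labor force: 0.54 × 0.8 = 0.432 pp.
Output growth = -0.2 + 6.274 = 6.074%.

6.07%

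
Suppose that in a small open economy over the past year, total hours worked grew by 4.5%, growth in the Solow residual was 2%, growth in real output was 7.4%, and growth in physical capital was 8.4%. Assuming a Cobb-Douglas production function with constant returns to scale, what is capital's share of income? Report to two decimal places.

0.23

gY = gA + α·gK + (1−α)·gL, so gY − gA − gL = α(gK − gL).
7.4 − 2 − 4.5 = α × (8.4 − 4.5).
0.9 = 3.9 α, so α = 0.2308.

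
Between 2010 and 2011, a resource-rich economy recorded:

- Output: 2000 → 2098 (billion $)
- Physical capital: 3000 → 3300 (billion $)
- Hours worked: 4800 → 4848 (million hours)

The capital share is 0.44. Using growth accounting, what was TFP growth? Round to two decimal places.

-0.06%

Output growth = (2098 − 2000) / 2000 = 4.9%.
Physical capital growth = (3300 − 3000) / 3000 = 10%.
Hours worked growth = (4848 − 4800) / 4800 = 1%.
Labor's share = 1 − 0.44 = 0.56.
Physical capital: 0.44 × 10 = 4.4 pp.
Hours worked: 0.56 × 1 = 0.56 pp.
TFP growth = 4.9 − 4.96 = -0.06%.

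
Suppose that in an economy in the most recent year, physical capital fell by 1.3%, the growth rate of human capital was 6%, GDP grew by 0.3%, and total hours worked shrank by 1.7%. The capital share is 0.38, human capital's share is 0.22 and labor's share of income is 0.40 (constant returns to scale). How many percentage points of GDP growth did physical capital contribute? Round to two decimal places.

-0.49 percentage points

Contribution = share × growth = 0.38 × (-1.3) = -0.494 pp.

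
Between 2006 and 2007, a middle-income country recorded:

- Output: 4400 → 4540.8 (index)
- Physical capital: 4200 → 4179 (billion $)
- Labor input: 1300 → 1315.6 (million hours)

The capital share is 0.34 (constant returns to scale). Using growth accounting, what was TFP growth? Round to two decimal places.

Output growth = (4540.8 − 4400) / 4400 = 3.2%.
Physical capital growth = (4179 − 4200) / 4200 = -0.5%.
Labor input growth = (1315.6 − 1300) / 1300 = 1.2%.
Labor's share = 1 − 0.34 = 0.66.
Physical capital: 0.34 × (-0.5) = -0.17 pp.
Labor input: 0.66 × 1.2 = 0.792 pp.
TFP growth = 3.2 − 0.622 = 2.578%.

2.58%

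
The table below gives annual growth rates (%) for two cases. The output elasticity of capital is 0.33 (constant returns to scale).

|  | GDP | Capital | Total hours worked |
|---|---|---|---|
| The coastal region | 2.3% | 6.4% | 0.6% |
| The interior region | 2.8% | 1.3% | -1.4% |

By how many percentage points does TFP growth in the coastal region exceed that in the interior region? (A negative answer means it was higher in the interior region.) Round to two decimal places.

-3.52 percentage points

Labor's share = 1 − 0.33 = 0.67.
The coastal region: TFP = 2.3 − 2.112 − 0.402 = -0.214%.
The interior region: TFP = 2.8 − 0.429 + 0.938 = 3.309%.
Difference = -0.214 − (3.309) = -3.523 pp.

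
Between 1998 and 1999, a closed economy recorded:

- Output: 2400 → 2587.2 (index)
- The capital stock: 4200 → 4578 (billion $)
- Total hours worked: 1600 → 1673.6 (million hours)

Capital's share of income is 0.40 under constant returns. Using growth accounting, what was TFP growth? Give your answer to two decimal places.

Output growth = (2587.2 − 2400) / 2400 = 7.8%.
The capital stock growth = (4578 − 4200) / 4200 = 9%.
Total hours worked growth = (1673.6 − 1600) / 1600 = 4.6%.
Labor's share = 1 − 0.4 = 0.6.
The capital stock: 0.4 × 9 = 3.6 pp.
Total hours worked: 0.6 × 4.6 = 2.76 pp.
TFP growth = 7.8 − 6.36 = 1.44%.

1.44%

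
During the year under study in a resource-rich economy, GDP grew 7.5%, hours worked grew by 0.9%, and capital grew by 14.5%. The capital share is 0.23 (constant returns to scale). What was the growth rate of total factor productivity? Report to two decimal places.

Labor's share = 1 − 0.23 = 0.77.
Capital: 0.23 × 14.5 = 3.335 pp.
Hours worked: 0.77 × 0.9 = 0.693 pp.
TFP growth = 7.5 − 4.028 = 3.472%.

Total factor productivity grew 3.47%.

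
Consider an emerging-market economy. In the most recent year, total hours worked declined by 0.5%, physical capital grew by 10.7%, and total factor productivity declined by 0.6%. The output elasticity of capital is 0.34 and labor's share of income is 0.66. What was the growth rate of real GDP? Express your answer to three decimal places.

Labor's share = 1 − 0.34 = 0.66.
Physical capital: 0.34 × 10.7 = 3.638 pp.
Total hours worked: 0.66 × (-0.5) = -0.33 pp.
Output growth = -0.6 + 3.308 = 2.708%.

Real GDP grew 2.708%.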